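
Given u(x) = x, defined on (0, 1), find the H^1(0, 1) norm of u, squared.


||u||_{H^1}^2 = 4/3

The H^1 norm (squared) on an interval (0, L) is
  ||u||_{H^1}^2 = ∫_0^L u(x)^2 dx + ∫_0^L u'(x)^2 dx.
Compute u'(x) = 1.
Then u(x)^2 = x**2 and u'(x)^2 = 1.
Integrate each monomial from 0 to 1 using ∫_0^1 c·x^n dx = c·1^(n+1)/(n+1):
  ∫_0^1 u(x)^2 dx = ∫_0^1 (x^2) dx. Term by term:
    ∫_0^1 x^2 dx = 1/3.
  ∫_0^1 u'(x)^2 dx = ∫_0^1 (1) dx. Term by term:
    ∫_0^1 1 dx = 1.
Adding: ||u||_{H^1}^2 = 1/3 + 1 = 4/3.


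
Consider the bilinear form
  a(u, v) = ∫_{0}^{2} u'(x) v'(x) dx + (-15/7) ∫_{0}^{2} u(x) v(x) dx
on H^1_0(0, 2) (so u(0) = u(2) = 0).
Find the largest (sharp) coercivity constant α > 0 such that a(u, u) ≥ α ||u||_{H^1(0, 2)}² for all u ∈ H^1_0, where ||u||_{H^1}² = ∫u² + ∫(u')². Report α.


α = (-60/7 + π^2)/(4 + π^2)

Coercivity of a(·,·) on H^1_0(0, 2) means a(u, u) ≥ α ||u||_{H^1}² for every u ∈ H^1_0.
The interval has length L = 2, and Poincaré/coercivity depend only on L. Here a(u, u) = ∫(u')² + (-15/7)·∫u².
Here c = -15/7 < 0 with |c| < (π/L)² = π^2/4, so coercivity still holds. The condition a(u,u) ≥ α||u||_{H^1}² reads (1−α)∫(u')² ≥ (α−c)∫u². Any admissible α is ≤ 1 (rapidly oscillating u have ∫u²/∫(u')² → 0), and α = 1 would force 0 ≥ (1−c)∫u², impossible since c < 1; so 1−α > 0. By the sharp Poincaré inequality on H^1_0 of an interval of length L, ∫(u')² ≥ (π/L)²∫u² with equality for the first sine mode sin(π(x−x₀)/L) (x₀ the left endpoint), so the inequality holds for all u iff (1−α)(π/L)² ≥ α − c, i.e. α ≤ ((π/L)² + c)/((π/L)² + 1) = (1 + c(L/π)²)/(1 + (L/π)²). (Direct route, valid since c ≤ 0: Poincaré gives c∫u² ≥ c(L/π)²∫(u')², so a(u,u) ≥ (1 + c(L/π)²)∫(u')², while ||u||_{H^1}² ≤ (1 + (L/π)²)∫(u')²; dividing yields the same α.) With (π/L)² = π^2/4 and c = -15/7, the largest admissible constant is α = ((π/L)² + c)/((π/L)² + 1).
Simplifying, α = (-60/7 + π^2)/(4 + π^2).


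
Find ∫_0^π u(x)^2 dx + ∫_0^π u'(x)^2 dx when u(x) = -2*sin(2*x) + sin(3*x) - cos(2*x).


||u||_{H^1(0,π)}^2 = -12 + 35*π/2

u'(x) = 2*sin(2*x) - 4*cos(2*x) + 3*cos(3*x).
Expand u² and (u')² and integrate term by term on (0, π), using: for integers n ≥ 1, ∫_0^π sin²(nx) dx = ∫_0^π cos²(nx) dx = π/2; for n ≠ n', ∫_0^π sin(nx)sin(n'x) dx = ∫_0^π cos(nx)cos(n'x) dx = 0; and by product-to-sum, ∫_0^π sin(nx)cos(n'x) dx = ½∫_0^π [sin((n+n')x) + sin((n−n')x)] dx, which is 0 when n+n' is even and 2n/(n²−n'²) when n+n' is odd (it need not vanish on (0, π)).
  u² squared terms: (-1)²·∫cos(2x)² dx = 1·π/2 = π/2;  (-2)²·∫sin(2x)² dx = 4·π/2 = 2*π;  (1)²·∫sin(3x)² dx = 1·π/2 = π/2.
  u² cross terms: 2·(-1)·(-2)·∫cos(2x)·sin(2x) dx = 4·(0) = 0;  2·(-1)·(1)·∫cos(2x)·sin(3x) dx = -2·(6/5) = -12/5;  2·(-2)·(1)·∫sin(2x)·sin(3x) dx = -4·(0) = 0.
  So ∫_0^π u² dx = π/2 + 2*π + π/2 + 0 − 12/5 + 0 = -12/5 + 3*π.
  (u')² squared terms: (-4)²·∫cos(2x)² dx = 16·π/2 = 8*π;  (2)²·∫sin(2x)² dx = 4·π/2 = 2*π;  (3)²·∫cos(3x)² dx = 9·π/2 = 9*π/2.
  (u')² cross terms: 2·(-4)·(2)·∫cos(2x)·sin(2x) dx = -16·(0) = 0;  2·(-4)·(3)·∫cos(2x)·cos(3x) dx = -24·(0) = 0;  2·(2)·(3)·∫sin(2x)·cos(3x) dx = 12·(-4/5) = -48/5.
  So ∫_0^π (u')² dx = 8*π + 2*π + 9*π/2 + 0 + 0 − 48/5 = -48/5 + 29*π/2.
||u||_{H^1}^2 = (-12/5 + 3*π) + (-48/5 + 29*π/2) = -12 + 35*π/2.


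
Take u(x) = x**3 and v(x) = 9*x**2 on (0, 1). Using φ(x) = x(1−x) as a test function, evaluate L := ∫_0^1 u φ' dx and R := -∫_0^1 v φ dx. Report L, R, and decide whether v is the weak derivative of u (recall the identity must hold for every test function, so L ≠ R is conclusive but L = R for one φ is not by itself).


LHS = -3/20, RHS = -9/20. No, v is not the weak derivative of u.

u(x) = x**3, classical derivative u'(x) = 3*x**2.
φ(x) = x(1−x), so φ'(x) = 1 - 2*x.
Note φ(0) = φ(1) = 0, so the boundary term u·φ vanishes.
LHS = ∫_0^1 u(x) φ'(x) dx = ∫_0^1 (-2*x^4 + x^3) dx. Term by term:
  ∫_0^1 -2*x^4 dx = -2/5;  ∫_0^1 x^3 dx = 1/4.
Sum: -2/5 + 1/4 = -3/20.
So LHS = -3/20.
∫_0^1 v(x) φ(x) dx = ∫_0^1 (-9*x^4 + 9*x^3) dx. Term by term:
  ∫_0^1 -9*x^4 dx = -9/5;  ∫_0^1 9*x^3 dx = 9/4.
Sum: -9/5 + 9/4 = 9/20.
So RHS = -∫_0^1 v(x) φ(x) dx = -9/20.
LHS − RHS = 3/10 ≠ 0, so the identity fails.
(For a valid weak derivative the identity must hold for EVERY test function, in particular this one. The failure shows v is NOT the weak derivative of u.)
Correct weak derivative would be u'(x) = 3*x**2.


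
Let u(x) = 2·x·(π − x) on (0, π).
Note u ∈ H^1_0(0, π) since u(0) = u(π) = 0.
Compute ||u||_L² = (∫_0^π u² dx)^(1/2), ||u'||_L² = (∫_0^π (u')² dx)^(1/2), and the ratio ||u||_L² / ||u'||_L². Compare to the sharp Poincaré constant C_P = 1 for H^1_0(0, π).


||u||_L² / ||u'||_L² = sqrt(10)*π/10 < C_P = 1.

u(x) = 2·x·(π − x), so u'(x) = -4*x + 2*π.
u(x) = 2·x·(π − x) vanishes at x = 0 and x = π, so u ∈ H^1_0(0, π). Differentiate via the product rule and integrate the resulting polynomials term by term.
  ∫_0^π u² dx = ∫_0^π (4*x^4 - 8*π*x^3 + 4*π^2*x^2) dx. Term by term:
    ∫_0^π 4*x^4 dx = 4*π^5/5;  ∫_0^π -8*π*x^3 dx = -2*π^5;  ∫_0^π 4*π^2*x^2 dx = 4*π^5/3.
  Sum: 4*π^5/5 − 2*π^5 + 4*π^5/3 = 2*π^5/15.
  ∫_0^π (u')² dx = ∫_0^π (16*x^2 - 16*π*x + 4*π^2) dx. Term by term:
    ∫_0^π 16*x^2 dx = 16*π^3/3;  ∫_0^π -16*π*x dx = -8*π^3;  ∫_0^π 4*π^2 dx = 4*π^3.
  Sum: 16*π^3/3 − 8*π^3 + 4*π^3 = 4*π^3/3.
∫_0^π u² dx = 2*π^5/15, so ||u||_L² = sqrt(30)*π^(5/2)/15.
∫_0^π (u')² dx = 4*π^3/3, so ||u'||_L² = 2*sqrt(3)*π^(3/2)/3.
Ratio ||u||_L² / ||u'||_L² = sqrt(10)*π/10.
Sharp Poincaré constant on H^1_0(0, π) is C_P = L/π = 1, achieved by sin(x).
A polynomial bump cannot attain the sharp Poincaré constant (only the first sine eigenfunction does), so the ratio is strictly less than C_P, consistent with ||u||_L² ≤ C_P ||u'||_L².


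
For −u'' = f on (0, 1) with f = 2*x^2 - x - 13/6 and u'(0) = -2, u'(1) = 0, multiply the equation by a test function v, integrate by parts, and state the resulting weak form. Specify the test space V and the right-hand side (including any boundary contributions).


V = H^1(0, 1) (v unrestricted at boundary; u is determined up to an additive constant); weak form: ∫_0^1 u'v' dx = ∫_0^1 (2*x^2 - x - 13/6) v dx + 2·v(0) for all v ∈ V.

Multiply both sides by a test function v and integrate from 0 to 1:
  ∫_0^1 −u''(x) v(x) dx = ∫_0^1 f(x) v(x) dx.
Integrate the LHS by parts once:
  ∫_0^1 −u'' v dx = −[u'(x) v(x)]_0^1 + ∫_0^1 u'(x) v'(x) dx.
Thus ∫_0^1 u'(x) v'(x) dx = ∫_0^1 f(x) v(x) dx + [u'(x) v(x)]_0^1.
Choose V so that boundary terms are either known or forced to vanish.
u has inhomogeneous Neumann u'(0) = -2, u'(1) = 0. [u' v]_0^1 = (0)·v(1) − (-2)·v(0) = 2·v(0). Take V = H^1(0, 1); boundary term becomes part of RHS.
Weak formulation: find u (satisfying any essential BC) such that ∫_0^1 u'(x) v'(x) dx = ∫_0^1 f v dx + 2·v(0) for all v ∈ V (Neumann data are natural BCs: they enter the RHS as boundary terms).
Substituting f(x) = 2*x^2 - x - 13/6, the right-hand side is ∫_0^1 (2*x^2 - x - 13/6) v dx + 2·v(0).
Compatibility check (pure Neumann): taking v ≡ 1 ∈ V gives 0 = ∫_0^1 f dx + (0) − (-2), i.e. ∫_0^1 f dx must equal u'(0) − u'(1) = -2. Indeed ∫_0^1 (2*x^2 - x - 13/6) dx = -2, so the data are compatible. The solution is then unique only up to an additive constant (fix it e.g. by requiring ∫_0^1 u dx = 0).


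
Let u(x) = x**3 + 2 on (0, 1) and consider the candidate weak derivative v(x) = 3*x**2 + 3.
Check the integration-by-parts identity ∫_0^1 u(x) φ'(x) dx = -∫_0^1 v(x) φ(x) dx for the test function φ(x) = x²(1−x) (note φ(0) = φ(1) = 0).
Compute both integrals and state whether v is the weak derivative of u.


LHS = -1/10, RHS = -7/20. No, v is not the weak derivative of u.

u(x) = x**3 + 2, classical derivative u'(x) = 3*x**2.
φ(x) = x²(1−x), so φ'(x) = x*(2 - 3*x).
Note φ(0) = φ(1) = 0, so the boundary term u·φ vanishes.
LHS = ∫_0^1 u(x) φ'(x) dx = ∫_0^1 (-3*x^5 + 2*x^4 - 6*x^2 + 4*x) dx. Term by term:
  ∫_0^1 -3*x^5 dx = -1/2;  ∫_0^1 2*x^4 dx = 2/5;  ∫_0^1 -6*x^2 dx = -2;
  ∫_0^1 4*x dx = 2.
Sum: -1/2 + 2/5 − 2 + 2 = -1/10.
So LHS = -1/10.
∫_0^1 v(x) φ(x) dx = ∫_0^1 (-3*x^5 + 3*x^4 - 3*x^3 + 3*x^2) dx. Term by term:
  ∫_0^1 -3*x^5 dx = -1/2;  ∫_0^1 3*x^4 dx = 3/5;  ∫_0^1 -3*x^3 dx = -3/4;
  ∫_0^1 3*x^2 dx = 1.
Sum: -1/2 + 3/5 − 3/4 + 1 = 7/20.
So RHS = -∫_0^1 v(x) φ(x) dx = -7/20.
LHS − RHS = 1/4 ≠ 0, so the identity fails.
(For a valid weak derivative the identity must hold for EVERY test function, in particular this one. The failure shows v is NOT the weak derivative of u.)
Correct weak derivative would be u'(x) = 3*x**2.


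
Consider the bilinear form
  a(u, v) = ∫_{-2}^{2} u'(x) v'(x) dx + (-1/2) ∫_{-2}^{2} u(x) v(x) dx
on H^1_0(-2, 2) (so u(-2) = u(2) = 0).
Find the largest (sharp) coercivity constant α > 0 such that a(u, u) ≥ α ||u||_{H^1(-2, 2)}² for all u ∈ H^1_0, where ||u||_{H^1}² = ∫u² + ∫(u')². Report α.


α = (-8 + π^2)/(π^2 + 16)

Coercivity of a(·,·) on H^1_0(-2, 2) means a(u, u) ≥ α ||u||_{H^1}² for every u ∈ H^1_0.
The interval has length L = 4, and Poincaré/coercivity depend only on L. Here a(u, u) = ∫(u')² + (-1/2)·∫u².
Here c = -1/2 < 0 with |c| < (π/L)² = π^2/16, so coercivity still holds. The condition a(u,u) ≥ α||u||_{H^1}² reads (1−α)∫(u')² ≥ (α−c)∫u². Any admissible α is ≤ 1 (rapidly oscillating u have ∫u²/∫(u')² → 0), and α = 1 would force 0 ≥ (1−c)∫u², impossible since c < 1; so 1−α > 0. By the sharp Poincaré inequality on H^1_0 of an interval of length L, ∫(u')² ≥ (π/L)²∫u² with equality for the first sine mode sin(π(x−x₀)/L) (x₀ the left endpoint), so the inequality holds for all u iff (1−α)(π/L)² ≥ α − c, i.e. α ≤ ((π/L)² + c)/((π/L)² + 1) = (1 + c(L/π)²)/(1 + (L/π)²). (Direct route, valid since c ≤ 0: Poincaré gives c∫u² ≥ c(L/π)²∫(u')², so a(u,u) ≥ (1 + c(L/π)²)∫(u')², while ||u||_{H^1}² ≤ (1 + (L/π)²)∫(u')²; dividing yields the same α.) With (π/L)² = π^2/16 and c = -1/2, the largest admissible constant is α = ((π/L)² + c)/((π/L)² + 1).
Simplifying, α = (-8 + π^2)/(π^2 + 16).


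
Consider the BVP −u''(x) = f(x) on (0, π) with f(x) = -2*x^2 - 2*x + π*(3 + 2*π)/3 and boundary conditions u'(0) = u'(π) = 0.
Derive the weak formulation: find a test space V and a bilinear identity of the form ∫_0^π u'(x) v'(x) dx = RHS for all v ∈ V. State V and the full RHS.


V = H^1(0, π) (no boundary constraint on v; u is determined up to an additive constant); weak form: ∫_0^π u'v' dx = ∫_0^π (-2*x^2 - 2*x + π*(3 + 2*π)/3) v dx for all v ∈ V.

Multiply both sides by a test function v and integrate from 0 to π:
  ∫_0^π −u''(x) v(x) dx = ∫_0^π f(x) v(x) dx.
Integrate the LHS by parts once:
  ∫_0^π −u'' v dx = −[u'(x) v(x)]_0^π + ∫_0^π u'(x) v'(x) dx.
Thus ∫_0^π u'(x) v'(x) dx = ∫_0^π f(x) v(x) dx + [u'(x) v(x)]_0^π.
Choose V so that boundary terms are either known or forced to vanish.
u has homogeneous Neumann: u'(0) = u'(π) = 0. So [u' v]_0^π = 0·v(π) − 0·v(0) = 0 for any v; take V = H^1(0, π).
Weak formulation: find u (satisfying any essential BC) such that ∫_0^π u'(x) v'(x) dx = ∫_0^π f v dx for all v ∈ V (homogeneous Neumann, so boundary terms vanish).
Substituting f(x) = -2*x^2 - 2*x + π*(3 + 2*π)/3, the right-hand side is ∫_0^π (-2*x^2 - 2*x + π*(3 + 2*π)/3) v dx.
Compatibility check (pure Neumann): taking v ≡ 1 ∈ V gives 0 = ∫_0^π f dx + (0) − (0), i.e. ∫_0^π f dx must equal u'(0) − u'(π) = 0. Indeed ∫_0^π (-2*x^2 - 2*x + π*(3 + 2*π)/3) dx = 0, so the data are compatible. The solution is then unique only up to an additive constant (fix it e.g. by requiring ∫_0^π u dx = 0).


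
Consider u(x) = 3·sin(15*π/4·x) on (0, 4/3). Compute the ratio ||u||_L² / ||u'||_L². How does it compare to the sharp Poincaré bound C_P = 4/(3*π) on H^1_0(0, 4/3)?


||u||_L² / ||u'||_L² = 4/(15*π) < C_P = 4/(3*π).

u(x) = 3·sin(15*π/4·x), so u'(x) = 45*π*cos(15*π*x/4)/4.
Writing u(x) = A·sin(kπx/L) with A = 3 and k = 5, use ∫_0^L sin²(kπx/L) dx = L/2 and ∫_0^L cos²(kπx/L) dx = L/2.
u² = 9·sin²(15*π/4·x) and (u')² = 2025*π^2/16·cos²(15*π/4·x), and each of sin², cos² integrates to L/2 = 2/3 over (0, 4/3).
∫_0^4/3 u² dx = 6, so ||u||_L² = sqrt(6).
∫_0^4/3 (u')² dx = 675*π^2/8, so ||u'||_L² = 15*sqrt(6)*π/4.
Ratio ||u||_L² / ||u'||_L² = 4/(15*π).
Sharp Poincaré constant on H^1_0(0, 4/3) is C_P = L/π = 4/(3*π), achieved by sin(3*π/4·x).
This is the k = 5 harmonic; the ratio L/(kπ) is strictly less than C_P = L/π, consistent with the sharp inequality ||u||_L² ≤ C_P ||u'||_L².


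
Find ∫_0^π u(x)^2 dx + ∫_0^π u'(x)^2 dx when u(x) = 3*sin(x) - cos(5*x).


||u||_{H^1(0,π)}^2 = 22*π

u'(x) = 5*sin(5*x) + 3*cos(x).
Expand u² and (u')² and integrate term by term on (0, π), using: for integers n ≥ 1, ∫_0^π sin²(nx) dx = ∫_0^π cos²(nx) dx = π/2; for n ≠ n', ∫_0^π sin(nx)sin(n'x) dx = ∫_0^π cos(nx)cos(n'x) dx = 0; and by product-to-sum, ∫_0^π sin(nx)cos(n'x) dx = ½∫_0^π [sin((n+n')x) + sin((n−n')x)] dx, which is 0 when n+n' is even and 2n/(n²−n'²) when n+n' is odd (it need not vanish on (0, π)).
  u² squared terms: (-1)²·∫cos(5x)² dx = 1·π/2 = π/2;  (3)²·∫sin(x)² dx = 9·π/2 = 9*π/2.
  u² cross terms: 2·(-1)·(3)·∫cos(5x)·sin(x) dx = -6·(0) = 0.
  So ∫_0^π u² dx = π/2 + 9*π/2 + 0 = 5*π.
  (u')² squared terms: (3)²·∫cos(x)² dx = 9·π/2 = 9*π/2;  (5)²·∫sin(5x)² dx = 25·π/2 = 25*π/2.
  (u')² cross terms: 2·(3)·(5)·∫cos(x)·sin(5x) dx = 30·(0) = 0.
  So ∫_0^π (u')² dx = 9*π/2 + 25*π/2 + 0 = 17*π.
||u||_{H^1}^2 = (5*π) + (17*π) = 22*π.


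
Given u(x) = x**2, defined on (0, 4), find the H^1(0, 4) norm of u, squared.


||u||_{H^1}^2 = 4352/15

The H^1 norm (squared) on an interval (0, L) is
  ||u||_{H^1}^2 = ∫_0^L u(x)^2 dx + ∫_0^L u'(x)^2 dx.
Compute u'(x) = 2*x.
Then u(x)^2 = x**4 and u'(x)^2 = 4*x**2.
Integrate each monomial from 0 to 4 using ∫_0^4 c·x^n dx = c·4^(n+1)/(n+1):
  ∫_0^4 u(x)^2 dx = ∫_0^4 (x^4) dx. Term by term:
    ∫_0^4 x^4 dx = 1024/5.
  ∫_0^4 u'(x)^2 dx = ∫_0^4 (4*x^2) dx. Term by term:
    ∫_0^4 4*x^2 dx = 256/3.
Adding: ||u||_{H^1}^2 = 1024/5 + 256/3 = 4352/15.


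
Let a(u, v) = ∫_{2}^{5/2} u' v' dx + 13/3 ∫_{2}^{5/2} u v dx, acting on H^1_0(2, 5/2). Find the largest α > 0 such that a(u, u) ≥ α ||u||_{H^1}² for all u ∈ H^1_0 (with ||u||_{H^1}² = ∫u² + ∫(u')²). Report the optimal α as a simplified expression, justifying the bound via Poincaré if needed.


α = 1

Coercivity of a(·,·) on H^1_0(2, 5/2) means a(u, u) ≥ α ||u||_{H^1}² for every u ∈ H^1_0.
The interval has length L = 1/2, and Poincaré/coercivity depend only on L. Here a(u, u) = ∫(u')² + (13/3)·∫u².
Here c = 13/3 ≥ 1, so a(u,u) = ∫(u')² + c∫u² ≥ ∫(u')² + ∫u² = ||u||_{H^1}², i.e. α = 1 works. No larger α is possible: a(u,u) ≥ α||u||_{H^1}² means (1−α)∫(u')² ≥ (α−c)∫u², and for the modes u_n = sin(nπ(x−x₀)/L) (x₀ the left endpoint) one has ∫u_n²/∫(u_n')² = (L/(nπ))² → 0, so a(u_n,u_n)/||u_n||_{H^1}² → 1. Hence the optimal constant is α = 1.
Therefore α = 1.


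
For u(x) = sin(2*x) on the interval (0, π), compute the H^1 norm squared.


||u||_{H^1(0,π)}^2 = 5*π/2

u'(x) = 2*cos(2*x).
Expand u² and (u')² and integrate term by term on (0, π), using: for integers n ≥ 1, ∫_0^π sin²(nx) dx = ∫_0^π cos²(nx) dx = π/2; for n ≠ n', ∫_0^π sin(nx)sin(n'x) dx = ∫_0^π cos(nx)cos(n'x) dx = 0; and by product-to-sum, ∫_0^π sin(nx)cos(n'x) dx = ½∫_0^π [sin((n+n')x) + sin((n−n')x)] dx, which is 0 when n+n' is even and 2n/(n²−n'²) when n+n' is odd (it need not vanish on (0, π)).
  u² squared terms: (1)²·∫sin(2x)² dx = 1·π/2 = π/2.
  So ∫_0^π u² dx = π/2.
  (u')² squared terms: (2)²·∫cos(2x)² dx = 4·π/2 = 2*π.
  So ∫_0^π (u')² dx = 2*π.
||u||_{H^1}^2 = (π/2) + (2*π) = 5*π/2.


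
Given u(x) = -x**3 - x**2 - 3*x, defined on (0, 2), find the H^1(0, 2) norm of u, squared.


||u||_{H^1}^2 = 11854/35

The H^1 norm (squared) on an interval (0, L) is
  ||u||_{H^1}^2 = ∫_0^L u(x)^2 dx + ∫_0^L u'(x)^2 dx.
Compute u'(x) = -3*x**2 - 2*x - 3.
Then u(x)^2 = x**6 + 2*x**5 + 7*x**4 + 6*x**3 + 9*x**2 and u'(x)^2 = 9*x**4 + 12*x**3 + 22*x**2 + 12*x + 9.
Integrate each monomial from 0 to 2 using ∫_0^2 c·x^n dx = c·2^(n+1)/(n+1):
  ∫_0^2 u(x)^2 dx = ∫_0^2 (x^6 + 2*x^5 + 7*x^4 + 6*x^3 + 9*x^2) dx. Term by term:
    ∫_0^2 x^6 dx = 128/7;  ∫_0^2 2*x^5 dx = 64/3;  ∫_0^2 7*x^4 dx = 224/5;
    ∫_0^2 6*x^3 dx = 24;  ∫_0^2 9*x^2 dx = 24.
  Sum: 128/7 + 64/3 + 224/5 + 24 + 24 = 13904/105.
  ∫_0^2 u'(x)^2 dx = ∫_0^2 (9*x^4 + 12*x^3 + 22*x^2 + 12*x + 9) dx. Term by term:
    ∫_0^2 9*x^4 dx = 288/5;  ∫_0^2 12*x^3 dx = 48;  ∫_0^2 22*x^2 dx = 176/3;
    ∫_0^2 12*x dx = 24;  ∫_0^2 9 dx = 18.
  Sum: 288/5 + 48 + 176/3 + 24 + 18 = 3094/15.
Adding: ||u||_{H^1}^2 = 13904/105 + 3094/15 = 11854/35.


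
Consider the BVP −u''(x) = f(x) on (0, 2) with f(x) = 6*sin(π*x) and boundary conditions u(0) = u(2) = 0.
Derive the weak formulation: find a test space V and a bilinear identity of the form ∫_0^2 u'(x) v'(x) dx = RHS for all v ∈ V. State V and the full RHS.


V = H^1_0(0, 2) (so v(0) = v(2) = 0); weak form: ∫_0^2 u'v' dx = ∫_0^2 (6*sin(π*x)) v dx for all v ∈ V.

Multiply both sides by a test function v and integrate from 0 to 2:
  ∫_0^2 −u''(x) v(x) dx = ∫_0^2 f(x) v(x) dx.
Integrate the LHS by parts once:
  ∫_0^2 −u'' v dx = −[u'(x) v(x)]_0^2 + ∫_0^2 u'(x) v'(x) dx.
Thus ∫_0^2 u'(x) v'(x) dx = ∫_0^2 f(x) v(x) dx + [u'(x) v(x)]_0^2.
Choose V so that boundary terms are either known or forced to vanish.
u is Dirichlet: u(0) = u(2) = 0. Let V = H^1_0(0, 2); then v(0) = v(2) = 0, and [u' v]_0^2 = 0.
Weak formulation: find u (satisfying any essential BC) such that ∫_0^2 u'(x) v'(x) dx = ∫_0^2 f v dx for all v ∈ V.
Substituting f(x) = 6*sin(π*x), the right-hand side is ∫_0^2 (6*sin(π*x)) v dx.


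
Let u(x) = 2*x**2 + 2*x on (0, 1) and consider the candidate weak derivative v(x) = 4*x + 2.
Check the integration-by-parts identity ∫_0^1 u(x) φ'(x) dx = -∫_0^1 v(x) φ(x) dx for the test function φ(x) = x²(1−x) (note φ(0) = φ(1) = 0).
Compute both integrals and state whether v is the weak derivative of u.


LHS = -11/30, RHS = -11/30. Yes, v = u' weakly.

u(x) = 2*x**2 + 2*x, classical derivative u'(x) = 4*x + 2.
φ(x) = x²(1−x), so φ'(x) = x*(2 - 3*x).
Note φ(0) = φ(1) = 0, so the boundary term u·φ vanishes.
LHS = ∫_0^1 u(x) φ'(x) dx = ∫_0^1 (-6*x^4 - 2*x^3 + 4*x^2) dx. Term by term:
  ∫_0^1 -6*x^4 dx = -6/5;  ∫_0^1 -2*x^3 dx = -1/2;  ∫_0^1 4*x^2 dx = 4/3.
Sum: -6/5 − 1/2 + 4/3 = -11/30.
So LHS = -11/30.
∫_0^1 v(x) φ(x) dx = ∫_0^1 (-4*x^4 + 2*x^3 + 2*x^2) dx. Term by term:
  ∫_0^1 -4*x^4 dx = -4/5;  ∫_0^1 2*x^3 dx = 1/2;  ∫_0^1 2*x^2 dx = 2/3.
Sum: -4/5 + 1/2 + 2/3 = 11/30.
So RHS = -∫_0^1 v(x) φ(x) dx = -11/30.
LHS = RHS, so the identity holds for this test φ.
Moreover u is smooth here and v(x) = u'(x) = 4*x + 2 pointwise, so the identity holds for every test function. Hence v is the weak derivative of u.


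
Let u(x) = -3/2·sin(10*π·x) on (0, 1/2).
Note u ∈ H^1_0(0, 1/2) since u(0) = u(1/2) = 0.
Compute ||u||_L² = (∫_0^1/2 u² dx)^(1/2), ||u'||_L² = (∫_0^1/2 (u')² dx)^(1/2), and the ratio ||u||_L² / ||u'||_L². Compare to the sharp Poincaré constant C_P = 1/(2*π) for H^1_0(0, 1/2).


||u||_L² / ||u'||_L² = 1/(10*π) < C_P = 1/(2*π).

u(x) = -3/2·sin(10*π·x), so u'(x) = -15*π*cos(10*π*x).
Writing u(x) = A·sin(kπx/L) with A = -3/2 and k = 5, use ∫_0^L sin²(kπx/L) dx = L/2 and ∫_0^L cos²(kπx/L) dx = L/2.
u² = 9/4·sin²(10*π·x) and (u')² = 225*π^2·cos²(10*π·x), and each of sin², cos² integrates to L/2 = 1/4 over (0, 1/2).
∫_0^1/2 u² dx = 9/16, so ||u||_L² = 3/4.
∫_0^1/2 (u')² dx = 225*π^2/4, so ||u'||_L² = 15*π/2.
Ratio ||u||_L² / ||u'||_L² = 1/(10*π).
Sharp Poincaré constant on H^1_0(0, 1/2) is C_P = L/π = 1/(2*π), achieved by sin(2*π·x).
This is the k = 5 harmonic; the ratio L/(kπ) is strictly less than C_P = L/π, consistent with the sharp inequality ||u||_L² ≤ C_P ||u'||_L².


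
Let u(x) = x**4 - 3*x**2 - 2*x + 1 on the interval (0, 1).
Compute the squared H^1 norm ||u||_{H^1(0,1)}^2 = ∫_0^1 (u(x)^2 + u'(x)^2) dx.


||u||_{H^1}^2 = 5924/315

The H^1 norm (squared) on an interval (0, L) is
  ||u||_{H^1}^2 = ∫_0^L u(x)^2 dx + ∫_0^L u'(x)^2 dx.
Compute u'(x) = 4*x**3 - 6*x - 2.
Then u(x)^2 = x**8 - 6*x**6 - 4*x**5 + 11*x**4 + 12*x**3 - 2*x**2 - 4*x + 1 and u'(x)^2 = 16*x**6 - 48*x**4 - 16*x**3 + 36*x**2 + 24*x + 4.
Integrate each monomial from 0 to 1 using ∫_0^1 c·x^n dx = c·1^(n+1)/(n+1):
  ∫_0^1 u(x)^2 dx = ∫_0^1 (x^8 - 6*x^6 - 4*x^5 + 11*x^4 + 12*x^3 - 2*x^2 - 4*x + 1) dx. Term by term:
    ∫_0^1 x^8 dx = 1/9;  ∫_0^1 -6*x^6 dx = -6/7;  ∫_0^1 -4*x^5 dx = -2/3;
    ∫_0^1 11*x^4 dx = 11/5;  ∫_0^1 12*x^3 dx = 3;  ∫_0^1 -2*x^2 dx = -2/3;
    ∫_0^1 -4*x dx = -2;  ∫_0^1 1 dx = 1.
  Sum: 1/9 − 6/7 − 2/3 + 11/5 + 3 − 2/3 − 2 + 1 = 668/315.
  ∫_0^1 u'(x)^2 dx = ∫_0^1 (16*x^6 - 48*x^4 - 16*x^3 + 36*x^2 + 24*x + 4) dx. Term by term:
    ∫_0^1 16*x^6 dx = 16/7;  ∫_0^1 -48*x^4 dx = -48/5;  ∫_0^1 -16*x^3 dx = -4;
    ∫_0^1 36*x^2 dx = 12;  ∫_0^1 24*x dx = 12;  ∫_0^1 4 dx = 4.
  Sum: 16/7 − 48/5 − 4 + 12 + 12 + 4 = 584/35.
Adding: ||u||_{H^1}^2 = 668/315 + 584/35 = 5924/315.


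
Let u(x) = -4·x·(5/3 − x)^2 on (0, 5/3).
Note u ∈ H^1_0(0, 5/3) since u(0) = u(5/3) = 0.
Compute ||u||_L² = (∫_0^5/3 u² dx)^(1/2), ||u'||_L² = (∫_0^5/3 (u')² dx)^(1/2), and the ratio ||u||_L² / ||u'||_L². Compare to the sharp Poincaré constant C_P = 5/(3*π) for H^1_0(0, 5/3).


||u||_L² / ||u'||_L² = 5*sqrt(14)/42 < C_P = 5/(3*π).

u(x) = -4·x·(5/3 − x)^2, so u'(x) = -12*x^2 + 80*x/3 - 100/9.
u(x) = -4·x·(5/3 − x)^2 vanishes at x = 0 and x = 5/3, so u ∈ H^1_0(0, 5/3). Differentiate via the product rule and integrate the resulting polynomials term by term.
  ∫_0^5/3 u² dx = ∫_0^5/3 (16*x^6 - 320*x^5/3 + 800*x^4/3 - 8000*x^3/27 + 10000*x^2/81) dx. Term by term:
    ∫_0^5/3 16*x^6 dx = 1250000/15309;  ∫_0^5/3 -320*x^5/3 dx = -2500000/6561;  ∫_0^5/3 800*x^4/3 dx = 500000/729;
    ∫_0^5/3 -8000*x^3/27 dx = -1250000/2187;  ∫_0^5/3 10000*x^2/81 dx = 1250000/6561.
  Sum: 1250000/15309 − 2500000/6561 + 500000/729 − 1250000/2187 + 1250000/6561 = 250000/45927.
  ∫_0^5/3 (u')² dx = ∫_0^5/3 (144*x^4 - 640*x^3 + 8800*x^2/9 - 16000*x/27 + 10000/81) dx. Term by term:
    ∫_0^5/3 144*x^4 dx = 10000/27;  ∫_0^5/3 -640*x^3 dx = -100000/81;  ∫_0^5/3 8800*x^2/9 dx = 1100000/729;
    ∫_0^5/3 -16000*x/27 dx = -200000/243;  ∫_0^5/3 10000/81 dx = 50000/243.
  Sum: 10000/27 − 100000/81 + 1100000/729 − 200000/243 + 50000/243 = 20000/729.
∫_0^5/3 u² dx = 250000/45927, so ||u||_L² = 500*sqrt(7)/567.
∫_0^5/3 (u')² dx = 20000/729, so ||u'||_L² = 100*sqrt(2)/27.
Ratio ||u||_L² / ||u'||_L² = 5*sqrt(14)/42.
Sharp Poincaré constant on H^1_0(0, 5/3) is C_P = L/π = 5/(3*π), achieved by sin(3*π/5·x).
A polynomial bump cannot attain the sharp Poincaré constant (only the first sine eigenfunction does), so the ratio is strictly less than C_P, consistent with ||u||_L² ≤ C_P ||u'||_L².


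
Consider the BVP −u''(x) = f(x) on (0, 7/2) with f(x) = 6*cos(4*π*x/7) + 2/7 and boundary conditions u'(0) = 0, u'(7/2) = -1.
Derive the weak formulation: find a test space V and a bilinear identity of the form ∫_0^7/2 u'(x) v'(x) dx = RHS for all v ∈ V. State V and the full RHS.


V = H^1(0, 7/2) (v unrestricted at boundary; u is determined up to an additive constant); weak form: ∫_0^7/2 u'v' dx = ∫_0^7/2 (6*cos(4*π*x/7) + 2/7) v dx − v(7/2) for all v ∈ V.

Multiply both sides by a test function v and integrate from 0 to 7/2:
  ∫_0^7/2 −u''(x) v(x) dx = ∫_0^7/2 f(x) v(x) dx.
Integrate the LHS by parts once:
  ∫_0^7/2 −u'' v dx = −[u'(x) v(x)]_0^7/2 + ∫_0^7/2 u'(x) v'(x) dx.
Thus ∫_0^7/2 u'(x) v'(x) dx = ∫_0^7/2 f(x) v(x) dx + [u'(x) v(x)]_0^7/2.
Choose V so that boundary terms are either known or forced to vanish.
u has inhomogeneous Neumann u'(0) = 0, u'(7/2) = -1. [u' v]_0^7/2 = (-1)·v(7/2) − (0)·v(0) = − v(7/2). Take V = H^1(0, 7/2); boundary term becomes part of RHS.
Weak formulation: find u (satisfying any essential BC) such that ∫_0^7/2 u'(x) v'(x) dx = ∫_0^7/2 f v dx − v(7/2) for all v ∈ V (Neumann data are natural BCs: they enter the RHS as boundary terms).
Substituting f(x) = 6*cos(4*π*x/7) + 2/7, the right-hand side is ∫_0^7/2 (6*cos(4*π*x/7) + 2/7) v dx − v(7/2).
Compatibility check (pure Neumann): taking v ≡ 1 ∈ V gives 0 = ∫_0^7/2 f dx + (-1) − (0), i.e. ∫_0^7/2 f dx must equal u'(0) − u'(7/2) = 1. Indeed ∫_0^7/2 (6*cos(4*π*x/7) + 2/7) dx = 1, so the data are compatible. The solution is then unique only up to an additive constant (fix it e.g. by requiring ∫_0^7/2 u dx = 0).


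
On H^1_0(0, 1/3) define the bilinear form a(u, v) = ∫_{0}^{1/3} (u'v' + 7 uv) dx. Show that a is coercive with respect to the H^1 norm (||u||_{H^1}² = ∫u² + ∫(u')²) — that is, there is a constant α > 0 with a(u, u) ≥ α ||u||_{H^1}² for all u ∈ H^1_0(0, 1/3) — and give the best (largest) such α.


α = 1

Coercivity of a(·,·) on H^1_0(0, 1/3) means a(u, u) ≥ α ||u||_{H^1}² for every u ∈ H^1_0.
The interval has length L = 1/3, and Poincaré/coercivity depend only on L. Here a(u, u) = ∫(u')² + (7)·∫u².
Here c = 7 ≥ 1, so a(u,u) = ∫(u')² + c∫u² ≥ ∫(u')² + ∫u² = ||u||_{H^1}², i.e. α = 1 works. No larger α is possible: a(u,u) ≥ α||u||_{H^1}² means (1−α)∫(u')² ≥ (α−c)∫u², and for the modes u_n = sin(nπ(x−x₀)/L) (x₀ the left endpoint) one has ∫u_n²/∫(u_n')² = (L/(nπ))² → 0, so a(u_n,u_n)/||u_n||_{H^1}² → 1. Hence the optimal constant is α = 1.
Therefore α = 1.


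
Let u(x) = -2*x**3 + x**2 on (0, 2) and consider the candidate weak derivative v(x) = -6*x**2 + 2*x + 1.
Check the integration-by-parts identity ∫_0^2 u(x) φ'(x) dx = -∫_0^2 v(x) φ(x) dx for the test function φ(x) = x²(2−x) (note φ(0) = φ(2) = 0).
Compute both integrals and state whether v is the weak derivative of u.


LHS = 48/5, RHS = 124/15. No, v is not the weak derivative of u.

u(x) = -2*x**3 + x**2, classical derivative u'(x) = -6*x**2 + 2*x.
φ(x) = x²(2−x), so φ'(x) = x*(4 - 3*x).
Note φ(0) = φ(2) = 0, so the boundary term u·φ vanishes.
LHS = ∫_0^2 u(x) φ'(x) dx = ∫_0^2 (6*x^5 - 11*x^4 + 4*x^3) dx. Term by term:
  ∫_0^2 6*x^5 dx = 64;  ∫_0^2 -11*x^4 dx = -352/5;  ∫_0^2 4*x^3 dx = 16.
Sum: 64 − 352/5 + 16 = 48/5.
So LHS = 48/5.
∫_0^2 v(x) φ(x) dx = ∫_0^2 (6*x^5 - 14*x^4 + 3*x^3 + 2*x^2) dx. Term by term:
  ∫_0^2 6*x^5 dx = 64;  ∫_0^2 -14*x^4 dx = -448/5;  ∫_0^2 3*x^3 dx = 12;
  ∫_0^2 2*x^2 dx = 16/3.
Sum: 64 − 448/5 + 12 + 16/3 = -124/15.
So RHS = -∫_0^2 v(x) φ(x) dx = 124/15.
LHS − RHS = 4/3 ≠ 0, so the identity fails.
(For a valid weak derivative the identity must hold for EVERY test function, in particular this one. The failure shows v is NOT the weak derivative of u.)
Correct weak derivative would be u'(x) = -6*x**2 + 2*x.


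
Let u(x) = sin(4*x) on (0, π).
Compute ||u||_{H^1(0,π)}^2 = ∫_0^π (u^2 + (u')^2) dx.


||u||_{H^1(0,π)}^2 = 17*π/2

u'(x) = 4*cos(4*x).
Expand u² and (u')² and integrate term by term on (0, π), using: for integers n ≥ 1, ∫_0^π sin²(nx) dx = ∫_0^π cos²(nx) dx = π/2; for n ≠ n', ∫_0^π sin(nx)sin(n'x) dx = ∫_0^π cos(nx)cos(n'x) dx = 0; and by product-to-sum, ∫_0^π sin(nx)cos(n'x) dx = ½∫_0^π [sin((n+n')x) + sin((n−n')x)] dx, which is 0 when n+n' is even and 2n/(n²−n'²) when n+n' is odd (it need not vanish on (0, π)).
  u² squared terms: (1)²·∫sin(4x)² dx = 1·π/2 = π/2.
  So ∫_0^π u² dx = π/2.
  (u')² squared terms: (4)²·∫cos(4x)² dx = 16·π/2 = 8*π.
  So ∫_0^π (u')² dx = 8*π.
||u||_{H^1}^2 = (π/2) + (8*π) = 17*π/2.


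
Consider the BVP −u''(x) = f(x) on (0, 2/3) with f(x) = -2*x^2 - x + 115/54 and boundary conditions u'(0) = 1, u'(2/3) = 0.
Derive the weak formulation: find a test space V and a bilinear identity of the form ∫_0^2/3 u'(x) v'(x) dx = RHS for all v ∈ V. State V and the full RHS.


V = H^1(0, 2/3) (v unrestricted at boundary; u is determined up to an additive constant); weak form: ∫_0^2/3 u'v' dx = ∫_0^2/3 (-2*x^2 - x + 115/54) v dx − v(0) for all v ∈ V.

Multiply both sides by a test function v and integrate from 0 to 2/3:
  ∫_0^2/3 −u''(x) v(x) dx = ∫_0^2/3 f(x) v(x) dx.
Integrate the LHS by parts once:
  ∫_0^2/3 −u'' v dx = −[u'(x) v(x)]_0^2/3 + ∫_0^2/3 u'(x) v'(x) dx.
Thus ∫_0^2/3 u'(x) v'(x) dx = ∫_0^2/3 f(x) v(x) dx + [u'(x) v(x)]_0^2/3.
Choose V so that boundary terms are either known or forced to vanish.
u has inhomogeneous Neumann u'(0) = 1, u'(2/3) = 0. [u' v]_0^2/3 = (0)·v(2/3) − (1)·v(0) = − v(0). Take V = H^1(0, 2/3); boundary term becomes part of RHS.
Weak formulation: find u (satisfying any essential BC) such that ∫_0^2/3 u'(x) v'(x) dx = ∫_0^2/3 f v dx − v(0) for all v ∈ V (Neumann data are natural BCs: they enter the RHS as boundary terms).
Substituting f(x) = -2*x^2 - x + 115/54, the right-hand side is ∫_0^2/3 (-2*x^2 - x + 115/54) v dx − v(0).
Compatibility check (pure Neumann): taking v ≡ 1 ∈ V gives 0 = ∫_0^2/3 f dx + (0) − (1), i.e. ∫_0^2/3 f dx must equal u'(0) − u'(2/3) = 1. Indeed ∫_0^2/3 (-2*x^2 - x + 115/54) dx = 1, so the data are compatible. The solution is then unique only up to an additive constant (fix it e.g. by requiring ∫_0^2/3 u dx = 0).


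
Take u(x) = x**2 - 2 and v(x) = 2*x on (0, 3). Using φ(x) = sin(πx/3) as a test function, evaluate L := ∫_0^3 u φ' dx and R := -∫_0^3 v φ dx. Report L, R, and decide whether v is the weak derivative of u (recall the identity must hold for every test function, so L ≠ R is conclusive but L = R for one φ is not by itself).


LHS = -18/π, RHS = -18/π. Yes, v = u' weakly.

u(x) = x**2 - 2, classical derivative u'(x) = 2*x.
φ(x) = sin(πx/3), so φ'(x) = π*cos(π*x/3)/3.
Note φ(0) = φ(3) = 0, so the boundary term u·φ vanishes.
LHS = ∫_0^3 u(x) φ'(x) dx = ∫_0^3 (π*x^2*cos(π*x/3)/3 - 2*π*cos(π*x/3)/3) dx. Term by term:
  ∫_0^3 -2*π*cos(π*x/3)/3 dx = 0;  ∫_0^3 π*x^2*cos(π*x/3)/3 dx = -18/π.
Sum: 0 − 18/π = -18/π.
So LHS = -18/π.
∫_0^3 v(x) φ(x) dx = ∫_0^3 (2*x*sin(π*x/3)) dx. Term by term:
  ∫_0^3 2*x*sin(π*x/3) dx = 18/π.
So RHS = -∫_0^3 v(x) φ(x) dx = -18/π.
LHS = RHS, so the identity holds for this test φ.
Moreover u is smooth here and v(x) = u'(x) = 2*x pointwise, so the identity holds for every test function. Hence v is the weak derivative of u.


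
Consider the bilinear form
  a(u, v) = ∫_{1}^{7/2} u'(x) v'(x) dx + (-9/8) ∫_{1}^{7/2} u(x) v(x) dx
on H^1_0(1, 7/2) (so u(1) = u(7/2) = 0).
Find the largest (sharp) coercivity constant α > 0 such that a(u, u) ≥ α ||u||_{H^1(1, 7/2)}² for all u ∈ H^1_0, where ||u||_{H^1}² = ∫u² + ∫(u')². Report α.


α = (-225 + 32*π^2)/(8*(25 + 4*π^2))

Coercivity of a(·,·) on H^1_0(1, 7/2) means a(u, u) ≥ α ||u||_{H^1}² for every u ∈ H^1_0.
The interval has length L = 5/2, and Poincaré/coercivity depend only on L. Here a(u, u) = ∫(u')² + (-9/8)·∫u².
Here c = -9/8 < 0 with |c| < (π/L)² = 4*π^2/25, so coercivity still holds. The condition a(u,u) ≥ α||u||_{H^1}² reads (1−α)∫(u')² ≥ (α−c)∫u². Any admissible α is ≤ 1 (rapidly oscillating u have ∫u²/∫(u')² → 0), and α = 1 would force 0 ≥ (1−c)∫u², impossible since c < 1; so 1−α > 0. By the sharp Poincaré inequality on H^1_0 of an interval of length L, ∫(u')² ≥ (π/L)²∫u² with equality for the first sine mode sin(π(x−x₀)/L) (x₀ the left endpoint), so the inequality holds for all u iff (1−α)(π/L)² ≥ α − c, i.e. α ≤ ((π/L)² + c)/((π/L)² + 1) = (1 + c(L/π)²)/(1 + (L/π)²). (Direct route, valid since c ≤ 0: Poincaré gives c∫u² ≥ c(L/π)²∫(u')², so a(u,u) ≥ (1 + c(L/π)²)∫(u')², while ||u||_{H^1}² ≤ (1 + (L/π)²)∫(u')²; dividing yields the same α.) With (π/L)² = 4*π^2/25 and c = -9/8, the largest admissible constant is α = ((π/L)² + c)/((π/L)² + 1).
Simplifying, α = (-225 + 32*π^2)/(8*(25 + 4*π^2)).


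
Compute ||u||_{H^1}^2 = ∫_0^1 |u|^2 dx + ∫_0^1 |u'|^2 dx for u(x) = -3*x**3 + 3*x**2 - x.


||u||_{H^1}^2 = 487/210

The H^1 norm (squared) on an interval (0, L) is
  ||u||_{H^1}^2 = ∫_0^L u(x)^2 dx + ∫_0^L u'(x)^2 dx.
Compute u'(x) = -9*x**2 + 6*x - 1.
Then u(x)^2 = 9*x**6 - 18*x**5 + 15*x**4 - 6*x**3 + x**2 and u'(x)^2 = 81*x**4 - 108*x**3 + 54*x**2 - 12*x + 1.
Integrate each monomial from 0 to 1 using ∫_0^1 c·x^n dx = c·1^(n+1)/(n+1):
  ∫_0^1 u(x)^2 dx = ∫_0^1 (9*x^6 - 18*x^5 + 15*x^4 - 6*x^3 + x^2) dx. Term by term:
    ∫_0^1 9*x^6 dx = 9/7;  ∫_0^1 -18*x^5 dx = -3;  ∫_0^1 15*x^4 dx = 3;
    ∫_0^1 -6*x^3 dx = -3/2;  ∫_0^1 x^2 dx = 1/3.
  Sum: 9/7 − 3 + 3 − 3/2 + 1/3 = 5/42.
  ∫_0^1 u'(x)^2 dx = ∫_0^1 (81*x^4 - 108*x^3 + 54*x^2 - 12*x + 1) dx. Term by term:
    ∫_0^1 81*x^4 dx = 81/5;  ∫_0^1 -108*x^3 dx = -27;  ∫_0^1 54*x^2 dx = 18;
    ∫_0^1 -12*x dx = -6;  ∫_0^1 1 dx = 1.
  Sum: 81/5 − 27 + 18 − 6 + 1 = 11/5.
Adding: ||u||_{H^1}^2 = 5/42 + 11/5 = 487/210.


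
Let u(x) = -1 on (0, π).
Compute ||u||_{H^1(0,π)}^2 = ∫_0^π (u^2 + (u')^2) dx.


||u||_{H^1(0,π)}^2 = π

u'(x) = 0.
Expand u² and (u')² and integrate term by term on (0, π), using: for integers n ≥ 1, ∫_0^π sin²(nx) dx = ∫_0^π cos²(nx) dx = π/2; for n ≠ n', ∫_0^π sin(nx)sin(n'x) dx = ∫_0^π cos(nx)cos(n'x) dx = 0; and by product-to-sum, ∫_0^π sin(nx)cos(n'x) dx = ½∫_0^π [sin((n+n')x) + sin((n−n')x)] dx, which is 0 when n+n' is even and 2n/(n²−n'²) when n+n' is odd (it need not vanish on (0, π)). For the constant mode: ∫_0^π 1 dx = π, ∫_0^π cos(nx) dx = 0, ∫_0^π sin(nx) dx = (1−(−1)^n)/n.
  u² squared terms: (-1)²·∫1 dx = 1·π = π.
  So ∫_0^π u² dx = π.
  u' ≡ 0, so ∫_0^π (u')² dx = 0.
||u||_{H^1}^2 = (π) + (0) = π.


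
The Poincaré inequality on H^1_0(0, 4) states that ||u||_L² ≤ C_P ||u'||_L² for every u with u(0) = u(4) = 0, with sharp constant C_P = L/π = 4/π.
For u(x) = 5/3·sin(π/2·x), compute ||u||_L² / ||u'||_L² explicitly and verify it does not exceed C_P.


||u||_L² / ||u'||_L² = 2/π < C_P = 4/π.

u(x) = 5/3·sin(π/2·x), so u'(x) = 5*π*cos(π*x/2)/6.
Writing u(x) = A·sin(kπx/L) with A = 5/3 and k = 2, use ∫_0^L sin²(kπx/L) dx = L/2 and ∫_0^L cos²(kπx/L) dx = L/2.
u² = 25/9·sin²(π/2·x) and (u')² = 25*π^2/36·cos²(π/2·x), and each of sin², cos² integrates to L/2 = 2 over (0, 4).
∫_0^4 u² dx = 50/9, so ||u||_L² = 5*sqrt(2)/3.
∫_0^4 (u')² dx = 25*π^2/18, so ||u'||_L² = 5*sqrt(2)*π/6.
Ratio ||u||_L² / ||u'||_L² = 2/π.
Sharp Poincaré constant on H^1_0(0, 4) is C_P = L/π = 4/π, achieved by sin(π/4·x).
This is the k = 2 harmonic; the ratio L/(kπ) is strictly less than C_P = L/π, consistent with the sharp inequality ||u||_L² ≤ C_P ||u'||_L².


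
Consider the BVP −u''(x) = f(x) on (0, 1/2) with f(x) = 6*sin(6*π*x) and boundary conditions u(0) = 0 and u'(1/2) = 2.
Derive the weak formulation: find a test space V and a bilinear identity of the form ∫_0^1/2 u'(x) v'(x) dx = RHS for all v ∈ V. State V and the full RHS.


V = {v ∈ H^1(0, 1/2) : v(0) = 0} (test functions vanish at x = 0 where u is specified); weak form: ∫_0^1/2 u'v' dx = ∫_0^1/2 (6*sin(6*π*x)) v dx + 2·v(1/2) for all v ∈ V.

Multiply both sides by a test function v and integrate from 0 to 1/2:
  ∫_0^1/2 −u''(x) v(x) dx = ∫_0^1/2 f(x) v(x) dx.
Integrate the LHS by parts once:
  ∫_0^1/2 −u'' v dx = −[u'(x) v(x)]_0^1/2 + ∫_0^1/2 u'(x) v'(x) dx.
Thus ∫_0^1/2 u'(x) v'(x) dx = ∫_0^1/2 f(x) v(x) dx + [u'(x) v(x)]_0^1/2.
Choose V so that boundary terms are either known or forced to vanish.
Mixed BC: u(0) = 0 (Dirichlet) and u'(1/2) = 2 (Neumann). Define V = {v ∈ H^1(0, 1/2) : v(0) = 0}. Then [u' v]_0^1/2 = u'(1/2)·v(1/2) − u'(0)·0 = 2·v(1/2).
Weak formulation: find u (satisfying any essential BC) such that ∫_0^1/2 u'(x) v'(x) dx = ∫_0^1/2 f v dx + 2·v(1/2) for all v ∈ V (Dirichlet at 0 absorbed into V; Neumann datum at x = 1/2 contributes the boundary term).
Substituting f(x) = 6*sin(6*π*x), the right-hand side is ∫_0^1/2 (6*sin(6*π*x)) v dx + 2·v(1/2).


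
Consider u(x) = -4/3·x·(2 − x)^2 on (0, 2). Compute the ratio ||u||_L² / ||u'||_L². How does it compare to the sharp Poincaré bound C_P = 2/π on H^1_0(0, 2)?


||u||_L² / ||u'||_L² = sqrt(14)/7 < C_P = 2/π.

u(x) = -4/3·x·(2 − x)^2, so u'(x) = -4*x^2 + 32*x/3 - 16/3.
u(x) = -4/3·x·(2 − x)^2 vanishes at x = 0 and x = 2, so u ∈ H^1_0(0, 2). Differentiate via the product rule and integrate the resulting polynomials term by term.
  ∫_0^2 u² dx = ∫_0^2 (16*x^6/9 - 128*x^5/9 + 128*x^4/3 - 512*x^3/9 + 256*x^2/9) dx. Term by term:
    ∫_0^2 16*x^6/9 dx = 2048/63;  ∫_0^2 -128*x^5/9 dx = -4096/27;  ∫_0^2 128*x^4/3 dx = 4096/15;
    ∫_0^2 -512*x^3/9 dx = -2048/9;  ∫_0^2 256*x^2/9 dx = 2048/27.
  Sum: 2048/63 − 4096/27 + 4096/15 − 2048/9 + 2048/27 = 2048/945.
  ∫_0^2 (u')² dx = ∫_0^2 (16*x^4 - 256*x^3/3 + 1408*x^2/9 - 1024*x/9 + 256/9) dx. Term by term:
    ∫_0^2 16*x^4 dx = 512/5;  ∫_0^2 -256*x^3/3 dx = -1024/3;  ∫_0^2 1408*x^2/9 dx = 11264/27;
    ∫_0^2 -1024*x/9 dx = -2048/9;  ∫_0^2 256/9 dx = 512/9.
  Sum: 512/5 − 1024/3 + 11264/27 − 2048/9 + 512/9 = 1024/135.
∫_0^2 u² dx = 2048/945, so ||u||_L² = 32*sqrt(210)/315.
∫_0^2 (u')² dx = 1024/135, so ||u'||_L² = 32*sqrt(15)/45.
Ratio ||u||_L² / ||u'||_L² = sqrt(14)/7.
Sharp Poincaré constant on H^1_0(0, 2) is C_P = L/π = 2/π, achieved by sin(π/2·x).
A polynomial bump cannot attain the sharp Poincaré constant (only the first sine eigenfunction does), so the ratio is strictly less than C_P, consistent with ||u||_L² ≤ C_P ||u'||_L².


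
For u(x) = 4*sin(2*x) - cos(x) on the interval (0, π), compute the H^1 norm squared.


||u||_{H^1(0,π)}^2 = -64/3 + 41*π

u'(x) = sin(x) + 8*cos(2*x).
Expand u² and (u')² and integrate term by term on (0, π), using: for integers n ≥ 1, ∫_0^π sin²(nx) dx = ∫_0^π cos²(nx) dx = π/2; for n ≠ n', ∫_0^π sin(nx)sin(n'x) dx = ∫_0^π cos(nx)cos(n'x) dx = 0; and by product-to-sum, ∫_0^π sin(nx)cos(n'x) dx = ½∫_0^π [sin((n+n')x) + sin((n−n')x)] dx, which is 0 when n+n' is even and 2n/(n²−n'²) when n+n' is odd (it need not vanish on (0, π)).
  u² squared terms: (-1)²·∫cos(x)² dx = 1·π/2 = π/2;  (4)²·∫sin(2x)² dx = 16·π/2 = 8*π.
  u² cross terms: 2·(-1)·(4)·∫cos(x)·sin(2x) dx = -8·(4/3) = -32/3.
  So ∫_0^π u² dx = π/2 + 8*π − 32/3 = -32/3 + 17*π/2.
  (u')² squared terms: (8)²·∫cos(2x)² dx = 64·π/2 = 32*π;  (1)²·∫sin(x)² dx = 1·π/2 = π/2.
  (u')² cross terms: 2·(8)·(1)·∫cos(2x)·sin(x) dx = 16·(-2/3) = -32/3.
  So ∫_0^π (u')² dx = 32*π + π/2 − 32/3 = -32/3 + 65*π/2.
||u||_{H^1}^2 = (-32/3 + 17*π/2) + (-32/3 + 65*π/2) = -64/3 + 41*π.


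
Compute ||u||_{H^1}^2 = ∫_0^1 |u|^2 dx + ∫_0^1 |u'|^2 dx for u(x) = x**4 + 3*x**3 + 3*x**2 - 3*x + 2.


||u||_{H^1}^2 = 67523/1260

The H^1 norm (squared) on an interval (0, L) is
  ||u||_{H^1}^2 = ∫_0^L u(x)^2 dx + ∫_0^L u'(x)^2 dx.
Compute u'(x) = 4*x**3 + 9*x**2 + 6*x - 3.
Then u(x)^2 = x**8 + 6*x**7 + 15*x**6 + 12*x**5 - 5*x**4 - 6*x**3 + 21*x**2 - 12*x + 4 and u'(x)^2 = 16*x**6 + 72*x**5 + 129*x**4 + 84*x**3 - 18*x**2 - 36*x + 9.
Integrate each monomial from 0 to 1 using ∫_0^1 c·x^n dx = c·1^(n+1)/(n+1):
  ∫_0^1 u(x)^2 dx = ∫_0^1 (x^8 + 6*x^7 + 15*x^6 + 12*x^5 - 5*x^4 - 6*x^3 + 21*x^2 - 12*x + 4) dx. Term by term:
    ∫_0^1 x^8 dx = 1/9;  ∫_0^1 6*x^7 dx = 3/4;  ∫_0^1 15*x^6 dx = 15/7;
    ∫_0^1 12*x^5 dx = 2;  ∫_0^1 -5*x^4 dx = -1;  ∫_0^1 -6*x^3 dx = -3/2;
    ∫_0^1 21*x^2 dx = 7;  ∫_0^1 -12*x dx = -6;  ∫_0^1 4 dx = 4.
  Sum: 1/9 + 3/4 + 15/7 + 2 − 1 − 3/2 + 7 − 6 + 4 = 1891/252.
  ∫_0^1 u'(x)^2 dx = ∫_0^1 (16*x^6 + 72*x^5 + 129*x^4 + 84*x^3 - 18*x^2 - 36*x + 9) dx. Term by term:
    ∫_0^1 16*x^6 dx = 16/7;  ∫_0^1 72*x^5 dx = 12;  ∫_0^1 129*x^4 dx = 129/5;
    ∫_0^1 84*x^3 dx = 21;  ∫_0^1 -18*x^2 dx = -6;  ∫_0^1 -36*x dx = -18;
    ∫_0^1 9 dx = 9.
  Sum: 16/7 + 12 + 129/5 + 21 − 6 − 18 + 9 = 1613/35.
Adding: ||u||_{H^1}^2 = 1891/252 + 1613/35 = 67523/1260.
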